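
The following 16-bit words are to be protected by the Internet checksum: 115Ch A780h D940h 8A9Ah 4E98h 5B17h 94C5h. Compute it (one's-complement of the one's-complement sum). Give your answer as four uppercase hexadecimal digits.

One's-complement addition (fold any carry out of bit 15 back into bit 0):
  0x115C + 0xA780 = 0x0B8DC
  0xB8DC + 0xD940 = 0x1921C → wrap carry → 0x921D
  0x921D + 0x8A9A = 0x11CB7 → wrap carry → 0x1CB8
  0x1CB8 + 0x4E98 = 0x06B50
  0x6B50 + 0x5B17 = 0x0C667
  0xC667 + 0x94C5 = 0x15B2C → wrap carry → 0x5B2D
One's-complement sum = 0x5B2D.
Checksum = ~0x5B2D & 0xFFFF = 0xA4D2.

A4D2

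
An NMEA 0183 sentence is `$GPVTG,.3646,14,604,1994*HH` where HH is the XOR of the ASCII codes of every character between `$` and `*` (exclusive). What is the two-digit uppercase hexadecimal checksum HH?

49

XOR the ASCII codes of the payload characters:
  'G' = 0x47 → acc = 0x47
  'P' = 0x50 → acc = 0x17
  'V' = 0x56 → acc = 0x41
  'T' = 0x54 → acc = 0x15
  'G' = 0x47 → acc = 0x52
  ',' = 0x2C → acc = 0x7E
  '.' = 0x2E → acc = 0x50
  '3' = 0x33 → acc = 0x63
  '6' = 0x36 → acc = 0x55
  '4' = 0x34 → acc = 0x61
  '6' = 0x36 → acc = 0x57
  ',' = 0x2C → acc = 0x7B
  '1' = 0x31 → acc = 0x4A
  '4' = 0x34 → acc = 0x7E
  ',' = 0x2C → acc = 0x52
  '6' = 0x36 → acc = 0x64
  '0' = 0x30 → acc = 0x54
  '4' = 0x34 → acc = 0x60
  ',' = 0x2C → acc = 0x4C
  '1' = 0x31 → acc = 0x7D
  '9' = 0x39 → acc = 0x44
  '9' = 0x39 → acc = 0x7D
  '4' = 0x34 → acc = 0x49
Checksum = 0x49.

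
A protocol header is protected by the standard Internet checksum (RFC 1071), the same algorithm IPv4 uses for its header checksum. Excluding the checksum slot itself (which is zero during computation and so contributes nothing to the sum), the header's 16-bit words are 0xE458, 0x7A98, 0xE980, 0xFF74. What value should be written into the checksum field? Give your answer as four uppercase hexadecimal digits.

B818

One's-complement addition (fold any carry out of bit 15 back into bit 0):
  0xE458 + 0x7A98 = 0x15EF0 → wrap carry → 0x5EF1
  0x5EF1 + 0xE980 = 0x14871 → wrap carry → 0x4872
  0x4872 + 0xFF74 = 0x147E6 → wrap carry → 0x47E7
One's-complement sum = 0x47E7.
Checksum = ~0x47E7 & 0xFFFF = 0xB818.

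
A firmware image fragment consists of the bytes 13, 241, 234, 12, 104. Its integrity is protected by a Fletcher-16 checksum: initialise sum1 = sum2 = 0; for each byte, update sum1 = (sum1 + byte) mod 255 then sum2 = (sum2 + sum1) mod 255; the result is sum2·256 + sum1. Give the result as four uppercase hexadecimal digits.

4A5E

Running sums (mod 255):
  after byte 0 (13): sum1=13, sum2=13
  after byte 1 (241): sum1=254, sum2=12
  after byte 2 (234): sum1=233, sum2=245
  after byte 3 (12): sum1=245, sum2=235
  after byte 4 (104): sum1=94, sum2=74
Checksum = sum2·256 + sum1 = 74·256 + 94 = 19038 = 0x4A5E.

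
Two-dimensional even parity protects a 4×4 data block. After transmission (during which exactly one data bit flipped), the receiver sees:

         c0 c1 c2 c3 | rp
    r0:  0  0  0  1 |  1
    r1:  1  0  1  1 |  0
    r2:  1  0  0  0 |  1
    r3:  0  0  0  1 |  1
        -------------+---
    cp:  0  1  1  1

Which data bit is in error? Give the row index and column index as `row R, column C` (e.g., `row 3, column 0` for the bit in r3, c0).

row 1, column 1

Recompute each row's even parity and compare to rp:
  r0: data parity 1, sent rp 1 → ok
  r1: data parity 1, sent rp 0 → mismatch
  r2: data parity 1, sent rp 1 → ok
  r3: data parity 1, sent rp 1 → ok
Recompute each column's even parity and compare to cp:
  c0: data parity 0, sent cp 0 → ok
  c1: data parity 0, sent cp 1 → mismatch
  c2: data parity 1, sent cp 1 → ok
  c3: data parity 1, sent cp 1 → ok
Exactly one row (r1) and one column (c1) fail → the flipped bit is at their intersection.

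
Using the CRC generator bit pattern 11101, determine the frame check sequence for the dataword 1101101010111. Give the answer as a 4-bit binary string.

0001

Append 4 zeros: 11011010101110000. Divide by 11101 (XOR where the leading bit is 1):
  pos 0: 11011 XOR 11101 = 00110
  pos 2: 11001 XOR 11101 = 00100
  pos 4: 10001 XOR 11101 = 01100
  pos 5: 11000 XOR 11101 = 00101
  pos 7: 10111 XOR 11101 = 01010
  pos 8: 10101 XOR 11101 = 01000
  pos 9: 10000 XOR 11101 = 01101
  pos 10: 11010 XOR 11101 = 00111
  pos 12: 11100 XOR 11101 = 00001
Remainder (last 4 bits) = 0001. This is the CRC / FCS.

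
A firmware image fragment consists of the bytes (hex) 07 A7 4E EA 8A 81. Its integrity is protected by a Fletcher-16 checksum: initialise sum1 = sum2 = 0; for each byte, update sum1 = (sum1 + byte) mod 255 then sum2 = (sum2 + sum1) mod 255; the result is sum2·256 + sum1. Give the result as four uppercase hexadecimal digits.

Running sums (mod 255):
  after byte 0 (07): sum1=7, sum2=7
  after byte 1 (A7): sum1=174, sum2=181
  after byte 2 (4E): sum1=252, sum2=178
  after byte 3 (EA): sum1=231, sum2=154
  after byte 4 (8A): sum1=114, sum2=13
  after byte 5 (81): sum1=243, sum2=1
Checksum = sum2·256 + sum1 = 1·256 + 243 = 499 = 0x01F3.

01F3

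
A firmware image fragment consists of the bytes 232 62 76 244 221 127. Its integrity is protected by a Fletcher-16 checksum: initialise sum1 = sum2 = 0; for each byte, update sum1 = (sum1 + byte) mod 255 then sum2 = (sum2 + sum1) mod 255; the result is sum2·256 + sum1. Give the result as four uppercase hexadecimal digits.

Running sums (mod 255):
  after byte 0 (232): sum1=232, sum2=232
  after byte 1 (62): sum1=39, sum2=16
  after byte 2 (76): sum1=115, sum2=131
  after byte 3 (244): sum1=104, sum2=235
  after byte 4 (221): sum1=70, sum2=50
  after byte 5 (127): sum1=197, sum2=247
Checksum = sum2·256 + sum1 = 247·256 + 197 = 63429 = 0xF7C5.

F7C5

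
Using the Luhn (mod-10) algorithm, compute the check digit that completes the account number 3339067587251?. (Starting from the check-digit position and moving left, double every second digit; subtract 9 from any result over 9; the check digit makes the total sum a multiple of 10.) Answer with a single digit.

Partial digits right→left: 1 5 2 7 8 5 7 6 0 9 3 3 3
Double every second digit counting from the check-digit position (so the 1st, 3rd, 5th, ... of the partial from the right).
  doubled (with −9 where >9): 2 4 7 5 0 6 6 → sum 30
  kept as-is: 5 7 5 6 9 3 → sum 35
Total = 30 + 35 = 65.
Check digit = (10 − (65 mod 10)) mod 10 = 5.

5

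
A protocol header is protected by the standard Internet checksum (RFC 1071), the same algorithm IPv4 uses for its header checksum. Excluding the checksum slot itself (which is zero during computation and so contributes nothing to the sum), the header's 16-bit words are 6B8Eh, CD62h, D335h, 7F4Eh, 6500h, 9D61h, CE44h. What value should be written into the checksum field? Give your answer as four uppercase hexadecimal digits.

A3E3

One's-complement addition (fold any carry out of bit 15 back into bit 0):
  0x6B8E + 0xCD62 = 0x138F0 → wrap carry → 0x38F1
  0x38F1 + 0xD335 = 0x10C26 → wrap carry → 0x0C27
  0x0C27 + 0x7F4E = 0x08B75
  0x8B75 + 0x6500 = 0x0F075
  0xF075 + 0x9D61 = 0x18DD6 → wrap carry → 0x8DD7
  0x8DD7 + 0xCE44 = 0x15C1B → wrap carry → 0x5C1C
One's-complement sum = 0x5C1C.
Checksum = ~0x5C1C & 0xFFFF = 0xA3E3.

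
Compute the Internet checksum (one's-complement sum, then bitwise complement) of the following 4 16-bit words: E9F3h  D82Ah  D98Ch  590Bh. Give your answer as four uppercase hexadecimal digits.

0B49

One's-complement addition (fold any carry out of bit 15 back into bit 0):
  0xE9F3 + 0xD82A = 0x1C21D → wrap carry → 0xC21E
  0xC21E + 0xD98C = 0x19BAA → wrap carry → 0x9BAB
  0x9BAB + 0x590B = 0x0F4B6
One's-complement sum = 0xF4B6.
Checksum = ~0xF4B6 & 0xFFFF = 0x0B49.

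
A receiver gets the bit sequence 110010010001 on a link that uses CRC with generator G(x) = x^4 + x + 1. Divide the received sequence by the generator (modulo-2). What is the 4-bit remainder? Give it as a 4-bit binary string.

Modulo-2 division of 110010010001 by 10011:
  pos 0: 11001 XOR 10011 = 01010
  pos 1: 10100 XOR 10011 = 00111
  pos 3: 11101 XOR 10011 = 01110
  pos 4: 11100 XOR 10011 = 01111
  pos 5: 11110 XOR 10011 = 01101
  pos 6: 11010 XOR 10011 = 01001
  pos 7: 10011 XOR 10011 = 00000
Remainder = 0000 (zero — the frame passes the CRC check).

0000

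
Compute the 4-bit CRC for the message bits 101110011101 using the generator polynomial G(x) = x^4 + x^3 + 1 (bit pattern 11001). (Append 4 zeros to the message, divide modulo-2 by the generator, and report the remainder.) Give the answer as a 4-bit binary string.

0110

Append 4 zeros: 1011100111010000. Divide by 11001 (XOR where the leading bit is 1):
  pos 0: 10111 XOR 11001 = 01110
  pos 1: 11100 XOR 11001 = 00101
  pos 3: 10101 XOR 11001 = 01100
  pos 4: 11001 XOR 11001 = 00000
  pos 9: 10100 XOR 11001 = 01101
  pos 10: 11010 XOR 11001 = 00011
Remainder (last 4 bits) = 0110. This is the CRC / FCS.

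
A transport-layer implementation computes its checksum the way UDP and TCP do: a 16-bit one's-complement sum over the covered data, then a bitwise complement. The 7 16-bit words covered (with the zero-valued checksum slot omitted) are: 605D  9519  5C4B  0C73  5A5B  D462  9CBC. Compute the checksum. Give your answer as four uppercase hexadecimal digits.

D64F

One's-complement addition (fold any carry out of bit 15 back into bit 0):
  0x605D + 0x9519 = 0x0F576
  0xF576 + 0x5C4B = 0x151C1 → wrap carry → 0x51C2
  0x51C2 + 0x0C73 = 0x05E35
  0x5E35 + 0x5A5B = 0x0B890
  0xB890 + 0xD462 = 0x18CF2 → wrap carry → 0x8CF3
  0x8CF3 + 0x9CBC = 0x129AF → wrap carry → 0x29B0
One's-complement sum = 0x29B0.
Checksum = ~0x29B0 & 0xFFFF = 0xD64F.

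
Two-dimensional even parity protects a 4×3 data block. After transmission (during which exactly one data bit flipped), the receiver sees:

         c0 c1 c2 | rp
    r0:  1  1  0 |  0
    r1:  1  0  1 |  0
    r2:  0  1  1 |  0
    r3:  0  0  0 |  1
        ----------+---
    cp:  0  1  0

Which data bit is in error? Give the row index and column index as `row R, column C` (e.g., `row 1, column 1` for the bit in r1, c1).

row 3, column 1

Recompute each row's even parity and compare to rp:
  r0: data parity 0, sent rp 0 → ok
  r1: data parity 0, sent rp 0 → ok
  r2: data parity 0, sent rp 0 → ok
  r3: data parity 0, sent rp 1 → mismatch
Recompute each column's even parity and compare to cp:
  c0: data parity 0, sent cp 0 → ok
  c1: data parity 0, sent cp 1 → mismatch
  c2: data parity 0, sent cp 0 → ok
Exactly one row (r3) and one column (c1) fail → the flipped bit is at their intersection.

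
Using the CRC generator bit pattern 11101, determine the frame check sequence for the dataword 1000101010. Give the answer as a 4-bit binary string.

1100

Append 4 zeros: 10001010100000. Divide by 11101 (XOR where the leading bit is 1):
  pos 0: 10001 XOR 11101 = 01100
  pos 1: 11000 XOR 11101 = 00101
  pos 3: 10110 XOR 11101 = 01011
  pos 4: 10111 XOR 11101 = 01010
  pos 5: 10100 XOR 11101 = 01001
  pos 6: 10010 XOR 11101 = 01111
  pos 7: 11110 XOR 11101 = 00011
Remainder (last 4 bits) = 1100. This is the CRC / FCS.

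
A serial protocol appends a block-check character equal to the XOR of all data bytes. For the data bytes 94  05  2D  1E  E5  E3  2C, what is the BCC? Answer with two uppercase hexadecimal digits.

XOR the bytes together:
  start with 0x94
  0x94 ⊕ 0x05 = 0x91
  0x91 ⊕ 0x2D = 0xBC
  0xBC ⊕ 0x1E = 0xA2
  0xA2 ⊕ 0xE5 = 0x47
  0x47 ⊕ 0xE3 = 0xA4
  0xA4 ⊕ 0x2C = 0x88

88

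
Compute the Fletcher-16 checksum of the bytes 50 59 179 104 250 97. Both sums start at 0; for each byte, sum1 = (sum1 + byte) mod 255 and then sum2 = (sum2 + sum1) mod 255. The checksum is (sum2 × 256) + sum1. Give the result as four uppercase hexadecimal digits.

Running sums (mod 255):
  after byte 0 (50): sum1=50, sum2=50
  after byte 1 (59): sum1=109, sum2=159
  after byte 2 (179): sum1=33, sum2=192
  after byte 3 (104): sum1=137, sum2=74
  after byte 4 (250): sum1=132, sum2=206
  after byte 5 (97): sum1=229, sum2=180
Checksum = sum2·256 + sum1 = 180·256 + 229 = 46309 = 0xB4E5.

B4E5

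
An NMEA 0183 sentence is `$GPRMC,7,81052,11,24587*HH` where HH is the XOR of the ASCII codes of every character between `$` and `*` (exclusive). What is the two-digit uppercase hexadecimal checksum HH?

XOR the ASCII codes of the payload characters:
  'G' = 0x47 → acc = 0x47
  'P' = 0x50 → acc = 0x17
  'R' = 0x52 → acc = 0x45
  'M' = 0x4D → acc = 0x08
  'C' = 0x43 → acc = 0x4B
  ',' = 0x2C → acc = 0x67
  '7' = 0x37 → acc = 0x50
  ',' = 0x2C → acc = 0x7C
  '8' = 0x38 → acc = 0x44
  '1' = 0x31 → acc = 0x75
  '0' = 0x30 → acc = 0x45
  '5' = 0x35 → acc = 0x70
  '2' = 0x32 → acc = 0x42
  ',' = 0x2C → acc = 0x6E
  '1' = 0x31 → acc = 0x5F
  '1' = 0x31 → acc = 0x6E
  ',' = 0x2C → acc = 0x42
  '2' = 0x32 → acc = 0x70
  '4' = 0x34 → acc = 0x44
  '5' = 0x35 → acc = 0x71
  '8' = 0x38 → acc = 0x49
  '7' = 0x37 → acc = 0x7E
Checksum = 0x7E.

7E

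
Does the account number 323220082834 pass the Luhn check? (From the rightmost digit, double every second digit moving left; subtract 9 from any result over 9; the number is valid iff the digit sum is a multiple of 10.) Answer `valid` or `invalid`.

valid

From the right, keep odd positions and double even positions (subtract 9 from any doubled value over 9):
  doubled (positions 2,4,...): 6 4 0 4 6 6 → sum 26
  kept (positions 1,3,...): 4 8 8 0 2 2 → sum 24
Total = 50.
50 mod 10 = 0, so the number is valid.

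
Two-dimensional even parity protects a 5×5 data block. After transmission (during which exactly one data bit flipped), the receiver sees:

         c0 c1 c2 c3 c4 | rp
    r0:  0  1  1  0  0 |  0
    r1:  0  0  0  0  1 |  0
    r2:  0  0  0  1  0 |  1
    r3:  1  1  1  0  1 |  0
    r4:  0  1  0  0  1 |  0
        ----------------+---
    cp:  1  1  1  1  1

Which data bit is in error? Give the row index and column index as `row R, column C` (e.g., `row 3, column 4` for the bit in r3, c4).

row 1, column 2

Recompute each row's even parity and compare to rp:
  r0: data parity 0, sent rp 0 → ok
  r1: data parity 1, sent rp 0 → mismatch
  r2: data parity 1, sent rp 1 → ok
  r3: data parity 0, sent rp 0 → ok
  r4: data parity 0, sent rp 0 → ok
Recompute each column's even parity and compare to cp:
  c0: data parity 1, sent cp 1 → ok
  c1: data parity 1, sent cp 1 → ok
  c2: data parity 0, sent cp 1 → mismatch
  c3: data parity 1, sent cp 1 → ok
  c4: data parity 1, sent cp 1 → ok
Exactly one row (r1) and one column (c2) fail → the flipped bit is at their intersection.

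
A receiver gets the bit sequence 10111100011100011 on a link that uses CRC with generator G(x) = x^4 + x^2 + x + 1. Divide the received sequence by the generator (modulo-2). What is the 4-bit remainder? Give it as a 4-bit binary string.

0000

Modulo-2 division of 10111100011100011 by 10111:
  pos 0: 10111 XOR 10111 = 00000
  pos 5: 10001 XOR 10111 = 00110
  pos 7: 11011 XOR 10111 = 01100
  pos 8: 11000 XOR 10111 = 01111
  pos 9: 11110 XOR 10111 = 01001
  pos 10: 10010 XOR 10111 = 00101
  pos 12: 10111 XOR 10111 = 00000
Remainder = 0000 (zero — the frame passes the CRC check).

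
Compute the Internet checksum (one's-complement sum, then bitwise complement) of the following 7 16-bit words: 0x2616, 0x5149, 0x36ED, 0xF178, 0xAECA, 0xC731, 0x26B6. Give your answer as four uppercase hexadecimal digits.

One's-complement addition (fold any carry out of bit 15 back into bit 0):
  0x2616 + 0x5149 = 0x0775F
  0x775F + 0x36ED = 0x0AE4C
  0xAE4C + 0xF178 = 0x19FC4 → wrap carry → 0x9FC5
  0x9FC5 + 0xAECA = 0x14E8F → wrap carry → 0x4E90
  0x4E90 + 0xC731 = 0x115C1 → wrap carry → 0x15C2
  0x15C2 + 0x26B6 = 0x03C78
One's-complement sum = 0x3C78.
Checksum = ~0x3C78 & 0xFFFF = 0xC387.

C387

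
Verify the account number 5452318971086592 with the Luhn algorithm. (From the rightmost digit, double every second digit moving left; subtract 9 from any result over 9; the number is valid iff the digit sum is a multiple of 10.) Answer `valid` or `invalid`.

From the right, keep odd positions and double even positions (subtract 9 from any doubled value over 9):
  doubled (positions 2,4,...): 9 3 0 5 7 6 1 1 → sum 32
  kept (positions 1,3,...): 2 5 8 1 9 1 2 4 → sum 32
Total = 64.
64 mod 10 = 4, so the number is invalid.

invalid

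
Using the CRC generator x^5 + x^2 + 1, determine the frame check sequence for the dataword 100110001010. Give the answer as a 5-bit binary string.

01110

Append 5 zeros: 10011000101000000. Divide by 100101 (XOR where the leading bit is 1):
  pos 0: 100110 XOR 100101 = 000011
  pos 4: 110010 XOR 100101 = 010111
  pos 5: 101111 XOR 100101 = 001010
  pos 7: 101000 XOR 100101 = 001101
  pos 9: 110100 XOR 100101 = 010001
  pos 10: 100010 XOR 100101 = 000111
Remainder (last 5 bits) = 01110. This is the CRC / FCS.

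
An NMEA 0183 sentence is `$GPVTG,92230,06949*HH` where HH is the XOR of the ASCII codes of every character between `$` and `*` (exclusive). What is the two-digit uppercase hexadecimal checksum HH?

XOR the ASCII codes of the payload characters:
  'G' = 0x47 → acc = 0x47
  'P' = 0x50 → acc = 0x17
  'V' = 0x56 → acc = 0x41
  'T' = 0x54 → acc = 0x15
  'G' = 0x47 → acc = 0x52
  ',' = 0x2C → acc = 0x7E
  '9' = 0x39 → acc = 0x47
  '2' = 0x32 → acc = 0x75
  '2' = 0x32 → acc = 0x47
  '3' = 0x33 → acc = 0x74
  '0' = 0x30 → acc = 0x44
  ',' = 0x2C → acc = 0x68
  '0' = 0x30 → acc = 0x58
  '6' = 0x36 → acc = 0x6E
  '9' = 0x39 → acc = 0x57
  '4' = 0x34 → acc = 0x63
  '9' = 0x39 → acc = 0x5A
Checksum = 0x5A.

5A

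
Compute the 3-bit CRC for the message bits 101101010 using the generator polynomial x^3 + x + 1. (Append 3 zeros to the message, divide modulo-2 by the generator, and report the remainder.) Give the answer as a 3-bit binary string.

Append 3 zeros: 101101010000. Divide by 1011 (XOR where the leading bit is 1):
  pos 0: 1011 XOR 1011 = 0000
  pos 5: 1010 XOR 1011 = 0001
  pos 8: 1000 XOR 1011 = 0011
Remainder (last 3 bits) = 011. This is the CRC / FCS.

011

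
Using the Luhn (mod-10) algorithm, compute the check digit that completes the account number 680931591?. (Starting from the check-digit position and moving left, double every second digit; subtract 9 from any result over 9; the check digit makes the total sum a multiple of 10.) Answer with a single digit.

Partial digits right→left: 1 9 5 1 3 9 0 8 6
Double every second digit counting from the check-digit position (so the 1st, 3rd, 5th, ... of the partial from the right).
  doubled (with −9 where >9): 2 1 6 0 3 → sum 12
  kept as-is: 9 1 9 8 → sum 27
Total = 12 + 27 = 39.
Check digit = (10 − (39 mod 10)) mod 10 = 1.

1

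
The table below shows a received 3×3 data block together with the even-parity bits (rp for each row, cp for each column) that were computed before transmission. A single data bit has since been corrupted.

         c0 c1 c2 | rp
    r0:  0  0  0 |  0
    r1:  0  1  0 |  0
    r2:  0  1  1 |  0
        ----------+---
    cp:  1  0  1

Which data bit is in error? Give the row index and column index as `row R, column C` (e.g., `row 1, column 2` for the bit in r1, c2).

Recompute each row's even parity and compare to rp:
  r0: data parity 0, sent rp 0 → ok
  r1: data parity 1, sent rp 0 → mismatch
  r2: data parity 0, sent rp 0 → ok
Recompute each column's even parity and compare to cp:
  c0: data parity 0, sent cp 1 → mismatch
  c1: data parity 0, sent cp 0 → ok
  c2: data parity 1, sent cp 1 → ok
Exactly one row (r1) and one column (c0) fail → the flipped bit is at their intersection.

row 1, column 0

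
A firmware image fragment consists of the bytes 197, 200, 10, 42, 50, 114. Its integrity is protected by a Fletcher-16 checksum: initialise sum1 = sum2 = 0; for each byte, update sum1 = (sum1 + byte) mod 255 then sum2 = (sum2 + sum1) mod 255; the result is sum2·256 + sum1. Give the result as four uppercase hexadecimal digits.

0C67

Running sums (mod 255):
  after byte 0 (197): sum1=197, sum2=197
  after byte 1 (200): sum1=142, sum2=84
  after byte 2 (10): sum1=152, sum2=236
  after byte 3 (42): sum1=194, sum2=175
  after byte 4 (50): sum1=244, sum2=164
  after byte 5 (114): sum1=103, sum2=12
Checksum = sum2·256 + sum1 = 12·256 + 103 = 3175 = 0x0C67.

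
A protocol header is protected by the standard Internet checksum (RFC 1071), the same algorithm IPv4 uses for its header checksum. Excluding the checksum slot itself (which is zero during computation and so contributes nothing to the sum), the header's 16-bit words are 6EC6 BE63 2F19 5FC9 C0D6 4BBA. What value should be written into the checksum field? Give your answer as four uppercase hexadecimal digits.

3762

One's-complement addition (fold any carry out of bit 15 back into bit 0):
  0x6EC6 + 0xBE63 = 0x12D29 → wrap carry → 0x2D2A
  0x2D2A + 0x2F19 = 0x05C43
  0x5C43 + 0x5FC9 = 0x0BC0C
  0xBC0C + 0xC0D6 = 0x17CE2 → wrap carry → 0x7CE3
  0x7CE3 + 0x4BBA = 0x0C89D
One's-complement sum = 0xC89D.
Checksum = ~0xC89D & 0xFFFF = 0x3762.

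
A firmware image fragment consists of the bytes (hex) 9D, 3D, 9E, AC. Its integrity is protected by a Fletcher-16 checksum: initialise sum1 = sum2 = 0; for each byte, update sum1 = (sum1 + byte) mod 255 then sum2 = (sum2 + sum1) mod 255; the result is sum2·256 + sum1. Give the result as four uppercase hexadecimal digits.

1826

Running sums (mod 255):
  after byte 0 (9D): sum1=157, sum2=157
  after byte 1 (3D): sum1=218, sum2=120
  after byte 2 (9E): sum1=121, sum2=241
  after byte 3 (AC): sum1=38, sum2=24
Checksum = sum2·256 + sum1 = 24·256 + 38 = 6182 = 0x1826.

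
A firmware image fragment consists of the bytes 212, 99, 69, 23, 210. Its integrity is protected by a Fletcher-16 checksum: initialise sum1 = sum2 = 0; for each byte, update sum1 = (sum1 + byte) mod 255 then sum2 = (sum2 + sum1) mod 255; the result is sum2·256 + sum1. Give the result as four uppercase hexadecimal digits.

8667

Running sums (mod 255):
  after byte 0 (212): sum1=212, sum2=212
  after byte 1 (99): sum1=56, sum2=13
  after byte 2 (69): sum1=125, sum2=138
  after byte 3 (23): sum1=148, sum2=31
  after byte 4 (210): sum1=103, sum2=134
Checksum = sum2·256 + sum1 = 134·256 + 103 = 34407 = 0x8667.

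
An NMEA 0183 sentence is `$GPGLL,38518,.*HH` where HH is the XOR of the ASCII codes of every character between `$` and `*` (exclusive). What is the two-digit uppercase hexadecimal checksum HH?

XOR the ASCII codes of the payload characters:
  'G' = 0x47 → acc = 0x47
  'P' = 0x50 → acc = 0x17
  'G' = 0x47 → acc = 0x50
  'L' = 0x4C → acc = 0x1C
  'L' = 0x4C → acc = 0x50
  ',' = 0x2C → acc = 0x7C
  '3' = 0x33 → acc = 0x4F
  '8' = 0x38 → acc = 0x77
  '5' = 0x35 → acc = 0x42
  '1' = 0x31 → acc = 0x73
  '8' = 0x38 → acc = 0x4B
  ',' = 0x2C → acc = 0x67
  '.' = 0x2E → acc = 0x49
Checksum = 0x49.

49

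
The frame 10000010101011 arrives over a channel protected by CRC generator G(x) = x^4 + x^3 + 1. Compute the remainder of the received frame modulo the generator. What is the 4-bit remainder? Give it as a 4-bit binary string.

Modulo-2 division of 10000010101011 by 11001:
  pos 0: 10000 XOR 11001 = 01001
  pos 1: 10010 XOR 11001 = 01011
  pos 2: 10111 XOR 11001 = 01110
  pos 3: 11100 XOR 11001 = 00101
  pos 5: 10110 XOR 11001 = 01111
  pos 6: 11111 XOR 11001 = 00110
  pos 8: 11001 XOR 11001 = 00000
Remainder = 0001 (nonzero — an error is detected).

0001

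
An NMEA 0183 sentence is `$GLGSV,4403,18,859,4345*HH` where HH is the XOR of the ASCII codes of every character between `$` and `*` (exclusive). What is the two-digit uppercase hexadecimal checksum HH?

XOR the ASCII codes of the payload characters:
  'G' = 0x47 → acc = 0x47
  'L' = 0x4C → acc = 0x0B
  'G' = 0x47 → acc = 0x4C
  'S' = 0x53 → acc = 0x1F
  'V' = 0x56 → acc = 0x49
  ',' = 0x2C → acc = 0x65
  '4' = 0x34 → acc = 0x51
  '4' = 0x34 → acc = 0x65
  '0' = 0x30 → acc = 0x55
  '3' = 0x33 → acc = 0x66
  ',' = 0x2C → acc = 0x4A
  '1' = 0x31 → acc = 0x7B
  '8' = 0x38 → acc = 0x43
  ',' = 0x2C → acc = 0x6F
  '8' = 0x38 → acc = 0x57
  '5' = 0x35 → acc = 0x62
  '9' = 0x39 → acc = 0x5B
  ',' = 0x2C → acc = 0x77
  '4' = 0x34 → acc = 0x43
  '3' = 0x33 → acc = 0x70
  '4' = 0x34 → acc = 0x44
  '5' = 0x35 → acc = 0x71
Checksum = 0x71.

71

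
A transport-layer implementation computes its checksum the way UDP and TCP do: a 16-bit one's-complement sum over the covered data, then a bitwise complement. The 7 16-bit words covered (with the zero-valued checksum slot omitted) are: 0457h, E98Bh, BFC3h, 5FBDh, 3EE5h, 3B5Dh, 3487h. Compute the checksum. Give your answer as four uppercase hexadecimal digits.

43D2

One's-complement addition (fold any carry out of bit 15 back into bit 0):
  0x0457 + 0xE98B = 0x0EDE2
  0xEDE2 + 0xBFC3 = 0x1ADA5 → wrap carry → 0xADA6
  0xADA6 + 0x5FBD = 0x10D63 → wrap carry → 0x0D64
  0x0D64 + 0x3EE5 = 0x04C49
  0x4C49 + 0x3B5D = 0x087A6
  0x87A6 + 0x3487 = 0x0BC2D
One's-complement sum = 0xBC2D.
Checksum = ~0xBC2D & 0xFFFF = 0x43D2.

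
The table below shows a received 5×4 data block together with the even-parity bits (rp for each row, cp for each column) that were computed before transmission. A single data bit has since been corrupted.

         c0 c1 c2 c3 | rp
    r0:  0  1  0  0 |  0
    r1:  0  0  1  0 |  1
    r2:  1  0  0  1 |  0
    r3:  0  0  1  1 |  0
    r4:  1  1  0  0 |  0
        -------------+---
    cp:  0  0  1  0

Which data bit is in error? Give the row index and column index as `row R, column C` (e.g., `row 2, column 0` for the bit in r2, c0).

Recompute each row's even parity and compare to rp:
  r0: data parity 1, sent rp 0 → mismatch
  r1: data parity 1, sent rp 1 → ok
  r2: data parity 0, sent rp 0 → ok
  r3: data parity 0, sent rp 0 → ok
  r4: data parity 0, sent rp 0 → ok
Recompute each column's even parity and compare to cp:
  c0: data parity 0, sent cp 0 → ok
  c1: data parity 0, sent cp 0 → ok
  c2: data parity 0, sent cp 1 → mismatch
  c3: data parity 0, sent cp 0 → ok
Exactly one row (r0) and one column (c2) fail → the flipped bit is at their intersection.

row 0, column 2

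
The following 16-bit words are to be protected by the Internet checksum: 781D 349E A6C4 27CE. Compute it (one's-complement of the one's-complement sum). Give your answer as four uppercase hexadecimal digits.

One's-complement addition (fold any carry out of bit 15 back into bit 0):
  0x781D + 0x349E = 0x0ACBB
  0xACBB + 0xA6C4 = 0x1537F → wrap carry → 0x5380
  0x5380 + 0x27CE = 0x07B4E
One's-complement sum = 0x7B4E.
Checksum = ~0x7B4E & 0xFFFF = 0x84B1.

84B1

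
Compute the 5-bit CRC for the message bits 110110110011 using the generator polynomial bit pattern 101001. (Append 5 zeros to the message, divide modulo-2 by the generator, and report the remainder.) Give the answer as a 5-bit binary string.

10100

Append 5 zeros: 11011011001100000. Divide by 101001 (XOR where the leading bit is 1):
  pos 0: 110110 XOR 101001 = 011111
  pos 1: 111111 XOR 101001 = 010110
  pos 2: 101101 XOR 101001 = 000100
  pos 5: 100001 XOR 101001 = 001000
  pos 7: 100010 XOR 101001 = 001011
  pos 9: 101100 XOR 101001 = 000101
Remainder (last 5 bits) = 10100. This is the CRC / FCS.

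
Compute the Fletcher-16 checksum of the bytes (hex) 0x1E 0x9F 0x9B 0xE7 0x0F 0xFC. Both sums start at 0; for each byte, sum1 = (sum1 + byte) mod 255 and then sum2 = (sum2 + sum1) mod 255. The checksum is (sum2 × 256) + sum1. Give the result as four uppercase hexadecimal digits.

144D

Running sums (mod 255):
  after byte 0 (0x1E): sum1=30, sum2=30
  after byte 1 (0x9F): sum1=189, sum2=219
  after byte 2 (0x9B): sum1=89, sum2=53
  after byte 3 (0xE7): sum1=65, sum2=118
  after byte 4 (0x0F): sum1=80, sum2=198
  after byte 5 (0xFC): sum1=77, sum2=20
Checksum = sum2·256 + sum1 = 20·256 + 77 = 5197 = 0x144D.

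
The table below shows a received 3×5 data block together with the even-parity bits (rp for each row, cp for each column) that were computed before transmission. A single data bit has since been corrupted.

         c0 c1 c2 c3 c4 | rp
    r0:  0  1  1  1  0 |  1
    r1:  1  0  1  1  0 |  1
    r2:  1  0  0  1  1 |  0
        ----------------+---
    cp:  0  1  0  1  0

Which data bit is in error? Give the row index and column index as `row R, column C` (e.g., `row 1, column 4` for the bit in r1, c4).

Recompute each row's even parity and compare to rp:
  r0: data parity 1, sent rp 1 → ok
  r1: data parity 1, sent rp 1 → ok
  r2: data parity 1, sent rp 0 → mismatch
Recompute each column's even parity and compare to cp:
  c0: data parity 0, sent cp 0 → ok
  c1: data parity 1, sent cp 1 → ok
  c2: data parity 0, sent cp 0 → ok
  c3: data parity 1, sent cp 1 → ok
  c4: data parity 1, sent cp 0 → mismatch
Exactly one row (r2) and one column (c4) fail → the flipped bit is at their intersection.

row 2, column 4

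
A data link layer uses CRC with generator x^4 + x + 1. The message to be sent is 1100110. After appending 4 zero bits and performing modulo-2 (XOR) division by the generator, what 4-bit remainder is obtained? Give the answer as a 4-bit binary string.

Append 4 zeros: 11001100000. Divide by 10011 (XOR where the leading bit is 1):
  pos 0: 11001 XOR 10011 = 01010
  pos 1: 10101 XOR 10011 = 00110
  pos 3: 11000 XOR 10011 = 01011
  pos 4: 10110 XOR 10011 = 00101
  pos 6: 10100 XOR 10011 = 00111
Remainder (last 4 bits) = 0111. This is the CRC / FCS.

0111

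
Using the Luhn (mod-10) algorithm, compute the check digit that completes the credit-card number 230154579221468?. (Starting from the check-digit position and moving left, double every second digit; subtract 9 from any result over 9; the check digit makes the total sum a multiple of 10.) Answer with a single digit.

2

Partial digits right→left: 8 6 4 1 2 2 9 7 5 4 5 1 0 3 2
Double every second digit counting from the check-digit position (so the 1st, 3rd, 5th, ... of the partial from the right).
  doubled (with −9 where >9): 7 8 4 9 1 1 0 4 → sum 34
  kept as-is: 6 1 2 7 4 1 3 → sum 24
Total = 34 + 24 = 58.
Check digit = (10 − (58 mod 10)) mod 10 = 2.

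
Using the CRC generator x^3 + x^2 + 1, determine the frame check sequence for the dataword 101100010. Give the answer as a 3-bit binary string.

Append 3 zeros: 101100010000. Divide by 1101 (XOR where the leading bit is 1):
  pos 0: 1011 XOR 1101 = 0110
  pos 1: 1100 XOR 1101 = 0001
  pos 4: 1001 XOR 1101 = 0100
  pos 5: 1000 XOR 1101 = 0101
  pos 6: 1010 XOR 1101 = 0111
  pos 7: 1110 XOR 1101 = 0011
Remainder (last 3 bits) = 110. This is the CRC / FCS.

110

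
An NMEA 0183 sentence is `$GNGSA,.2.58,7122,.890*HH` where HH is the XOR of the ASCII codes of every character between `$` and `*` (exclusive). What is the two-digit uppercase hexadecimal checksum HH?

XOR the ASCII codes of the payload characters:
  'G' = 0x47 → acc = 0x47
  'N' = 0x4E → acc = 0x09
  'G' = 0x47 → acc = 0x4E
  'S' = 0x53 → acc = 0x1D
  'A' = 0x41 → acc = 0x5C
  ',' = 0x2C → acc = 0x70
  '.' = 0x2E → acc = 0x5E
  '2' = 0x32 → acc = 0x6C
  '.' = 0x2E → acc = 0x42
  '5' = 0x35 → acc = 0x77
  '8' = 0x38 → acc = 0x4F
  ',' = 0x2C → acc = 0x63
  '7' = 0x37 → acc = 0x54
  '1' = 0x31 → acc = 0x65
  '2' = 0x32 → acc = 0x57
  '2' = 0x32 → acc = 0x65
  ',' = 0x2C → acc = 0x49
  '.' = 0x2E → acc = 0x67
  '8' = 0x38 → acc = 0x5F
  '9' = 0x39 → acc = 0x66
  '0' = 0x30 → acc = 0x56
Checksum = 0x56.

56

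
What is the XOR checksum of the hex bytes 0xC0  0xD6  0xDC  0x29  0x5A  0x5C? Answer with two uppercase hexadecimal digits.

E5

XOR the bytes together:
  start with 0xC0
  0xC0 ⊕ 0xD6 = 0x16
  0x16 ⊕ 0xDC = 0xCA
  0xCA ⊕ 0x29 = 0xE3
  0xE3 ⊕ 0x5A = 0xB9
  0xB9 ⊕ 0x5C = 0xE5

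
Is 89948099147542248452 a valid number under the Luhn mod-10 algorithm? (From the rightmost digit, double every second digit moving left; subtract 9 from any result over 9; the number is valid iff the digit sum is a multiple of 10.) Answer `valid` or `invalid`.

invalid

From the right, keep odd positions and double even positions (subtract 9 from any doubled value over 9):
  doubled (positions 2,4,...): 1 7 4 8 5 2 9 7 9 7 → sum 59
  kept (positions 1,3,...): 2 4 4 2 5 4 9 0 4 9 → sum 43
Total = 102.
102 mod 10 = 2, so the number is invalid.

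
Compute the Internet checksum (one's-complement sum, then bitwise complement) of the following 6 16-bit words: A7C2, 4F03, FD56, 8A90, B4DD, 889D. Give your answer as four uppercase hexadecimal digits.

One's-complement addition (fold any carry out of bit 15 back into bit 0):
  0xA7C2 + 0x4F03 = 0x0F6C5
  0xF6C5 + 0xFD56 = 0x1F41B → wrap carry → 0xF41C
  0xF41C + 0x8A90 = 0x17EAC → wrap carry → 0x7EAD
  0x7EAD + 0xB4DD = 0x1338A → wrap carry → 0x338B
  0x338B + 0x889D = 0x0BC28
One's-complement sum = 0xBC28.
Checksum = ~0xBC28 & 0xFFFF = 0x43D7.

43D7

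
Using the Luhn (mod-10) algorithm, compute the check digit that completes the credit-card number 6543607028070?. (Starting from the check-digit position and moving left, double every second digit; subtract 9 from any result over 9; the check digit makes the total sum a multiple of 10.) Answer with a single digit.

Partial digits right→left: 0 7 0 8 2 0 7 0 6 3 4 5 6
Double every second digit counting from the check-digit position (so the 1st, 3rd, 5th, ... of the partial from the right).
  doubled (with −9 where >9): 0 0 4 5 3 8 3 → sum 23
  kept as-is: 7 8 0 0 3 5 → sum 23
Total = 23 + 23 = 46.
Check digit = (10 − (46 mod 10)) mod 10 = 4.

4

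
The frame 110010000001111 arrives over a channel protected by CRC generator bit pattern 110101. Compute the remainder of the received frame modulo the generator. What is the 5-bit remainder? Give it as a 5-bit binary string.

11111

Modulo-2 division of 110010000001111 by 110101:
  pos 0: 110010 XOR 110101 = 000111
  pos 3: 111000 XOR 110101 = 001101
  pos 5: 110100 XOR 110101 = 000001
Remainder = 11111 (nonzero — an error is detected).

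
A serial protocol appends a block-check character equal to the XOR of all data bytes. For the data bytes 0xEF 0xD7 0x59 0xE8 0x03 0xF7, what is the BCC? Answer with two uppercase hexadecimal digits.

XOR the bytes together:
  start with 0xEF
  0xEF ⊕ 0xD7 = 0x38
  0x38 ⊕ 0x59 = 0x61
  0x61 ⊕ 0xE8 = 0x89
  0x89 ⊕ 0x03 = 0x8A
  0x8A ⊕ 0xF7 = 0x7D

7D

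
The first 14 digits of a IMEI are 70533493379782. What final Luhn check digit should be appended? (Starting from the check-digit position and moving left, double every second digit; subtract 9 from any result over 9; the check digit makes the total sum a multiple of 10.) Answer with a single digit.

Partial digits right→left: 2 8 7 9 7 3 3 9 4 3 3 5 0 7
Double every second digit counting from the check-digit position (so the 1st, 3rd, 5th, ... of the partial from the right).
  doubled (with −9 where >9): 4 5 5 6 8 6 0 → sum 34
  kept as-is: 8 9 3 9 3 5 7 → sum 44
Total = 34 + 44 = 78.
Check digit = (10 − (78 mod 10)) mod 10 = 2.

2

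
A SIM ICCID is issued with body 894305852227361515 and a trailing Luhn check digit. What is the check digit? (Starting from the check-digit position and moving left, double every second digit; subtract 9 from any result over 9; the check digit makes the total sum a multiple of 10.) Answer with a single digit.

Partial digits right→left: 5 1 5 1 6 3 7 2 2 2 5 8 5 0 3 4 9 8
Double every second digit counting from the check-digit position (so the 1st, 3rd, 5th, ... of the partial from the right).
  doubled (with −9 where >9): 1 1 3 5 4 1 1 6 9 → sum 31
  kept as-is: 1 1 3 2 2 8 0 4 8 → sum 29
Total = 31 + 29 = 60.
Check digit = (10 − (60 mod 10)) mod 10 = 0.

0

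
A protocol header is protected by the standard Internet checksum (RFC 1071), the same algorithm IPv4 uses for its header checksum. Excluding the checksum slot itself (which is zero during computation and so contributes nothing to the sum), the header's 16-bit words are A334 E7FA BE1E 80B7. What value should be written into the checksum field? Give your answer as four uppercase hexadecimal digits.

35FA

One's-complement addition (fold any carry out of bit 15 back into bit 0):
  0xA334 + 0xE7FA = 0x18B2E → wrap carry → 0x8B2F
  0x8B2F + 0xBE1E = 0x1494D → wrap carry → 0x494E
  0x494E + 0x80B7 = 0x0CA05
One's-complement sum = 0xCA05.
Checksum = ~0xCA05 & 0xFFFF = 0x35FA.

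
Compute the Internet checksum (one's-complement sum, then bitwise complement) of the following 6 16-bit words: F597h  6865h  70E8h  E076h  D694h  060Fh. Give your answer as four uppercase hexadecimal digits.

One's-complement addition (fold any carry out of bit 15 back into bit 0):
  0xF597 + 0x6865 = 0x15DFC → wrap carry → 0x5DFD
  0x5DFD + 0x70E8 = 0x0CEE5
  0xCEE5 + 0xE076 = 0x1AF5B → wrap carry → 0xAF5C
  0xAF5C + 0xD694 = 0x185F0 → wrap carry → 0x85F1
  0x85F1 + 0x060F = 0x08C00
One's-complement sum = 0x8C00.
Checksum = ~0x8C00 & 0xFFFF = 0x73FF.

73FF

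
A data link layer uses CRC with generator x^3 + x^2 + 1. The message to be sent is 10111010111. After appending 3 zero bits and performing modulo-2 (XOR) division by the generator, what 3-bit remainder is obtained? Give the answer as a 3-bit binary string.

Append 3 zeros: 10111010111000. Divide by 1101 (XOR where the leading bit is 1):
  pos 0: 1011 XOR 1101 = 0110
  pos 1: 1101 XOR 1101 = 0000
  pos 6: 1011 XOR 1101 = 0110
  pos 7: 1101 XOR 1101 = 0000
Remainder (last 3 bits) = 000. This is the CRC / FCS.

000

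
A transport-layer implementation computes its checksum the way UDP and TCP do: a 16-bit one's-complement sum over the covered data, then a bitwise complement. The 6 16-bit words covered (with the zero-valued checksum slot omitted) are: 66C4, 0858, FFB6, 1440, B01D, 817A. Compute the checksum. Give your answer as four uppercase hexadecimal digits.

4B54

One's-complement addition (fold any carry out of bit 15 back into bit 0):
  0x66C4 + 0x0858 = 0x06F1C
  0x6F1C + 0xFFB6 = 0x16ED2 → wrap carry → 0x6ED3
  0x6ED3 + 0x1440 = 0x08313
  0x8313 + 0xB01D = 0x13330 → wrap carry → 0x3331
  0x3331 + 0x817A = 0x0B4AB
One's-complement sum = 0xB4AB.
Checksum = ~0xB4AB & 0xFFFF = 0x4B54.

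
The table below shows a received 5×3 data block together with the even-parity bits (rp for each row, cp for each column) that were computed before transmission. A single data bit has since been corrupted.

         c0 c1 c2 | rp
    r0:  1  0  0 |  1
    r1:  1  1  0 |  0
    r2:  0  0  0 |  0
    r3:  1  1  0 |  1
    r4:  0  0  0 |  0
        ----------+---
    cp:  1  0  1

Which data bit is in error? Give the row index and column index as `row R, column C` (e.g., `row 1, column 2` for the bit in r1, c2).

Recompute each row's even parity and compare to rp:
  r0: data parity 1, sent rp 1 → ok
  r1: data parity 0, sent rp 0 → ok
  r2: data parity 0, sent rp 0 → ok
  r3: data parity 0, sent rp 1 → mismatch
  r4: data parity 0, sent rp 0 → ok
Recompute each column's even parity and compare to cp:
  c0: data parity 1, sent cp 1 → ok
  c1: data parity 0, sent cp 0 → ok
  c2: data parity 0, sent cp 1 → mismatch
Exactly one row (r3) and one column (c2) fail → the flipped bit is at their intersection.

row 3, column 2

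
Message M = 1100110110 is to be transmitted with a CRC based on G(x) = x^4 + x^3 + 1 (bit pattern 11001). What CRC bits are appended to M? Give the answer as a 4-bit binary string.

1010

Append 4 zeros: 11001101100000. Divide by 11001 (XOR where the leading bit is 1):
  pos 0: 11001 XOR 11001 = 00000
  pos 5: 10110 XOR 11001 = 01111
  pos 6: 11110 XOR 11001 = 00111
  pos 8: 11100 XOR 11001 = 00101
Remainder (last 4 bits) = 1010. This is the CRC / FCS.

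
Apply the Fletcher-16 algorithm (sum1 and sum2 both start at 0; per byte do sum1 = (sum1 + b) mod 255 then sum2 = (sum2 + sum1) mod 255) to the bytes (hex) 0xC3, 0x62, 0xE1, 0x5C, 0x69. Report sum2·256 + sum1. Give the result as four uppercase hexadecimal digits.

Running sums (mod 255):
  after byte 0 (0xC3): sum1=195, sum2=195
  after byte 1 (0x62): sum1=38, sum2=233
  after byte 2 (0xE1): sum1=8, sum2=241
  after byte 3 (0x5C): sum1=100, sum2=86
  after byte 4 (0x69): sum1=205, sum2=36
Checksum = sum2·256 + sum1 = 36·256 + 205 = 9421 = 0x24CD.

24CD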